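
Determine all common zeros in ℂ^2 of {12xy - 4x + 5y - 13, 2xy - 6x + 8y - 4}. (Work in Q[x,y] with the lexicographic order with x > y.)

{(-21/16, -31/43), (1, 1)}

Compute a lex Gröbner basis by Buchberger's algorithm.
f_1 = 12xy - 4x + 5y - 13, LT = xy.
f_2 = 2xy - 6x + 8y - 4, LT = xy.

S(f_1,f_2): lcm = xy. S = 8/3x - 43/12y + 11/12.
  leading term x: no divisor's leading term divides it; move 8/3x to the remainder.
  leading term y: no divisor's leading term divides it; move -43/12y to the remainder.
  leading term 1: no divisor's leading term divides it; move 11/12 to the remainder.
  remainder 8/3x - 43/12y + 11/12 ≠ 0; add h_3 = 8/3x - 43/12y + 11/12 to the basis.

S(f_1,h_3): lcm = xy. S = -1/3x + 43/32y^2 + 7/96y - 13/12.
  leading term x: subtract (-1/8)·h_3 from -1/3x + 43/32y^2 + 7/96y - 13/12 → 43/32y^2 - 3/8y - 31/32
  leading term y^2: no divisor's leading term divides it; move 43/32y^2 to the remainder.
  leading term y: no divisor's leading term divides it; move -3/8y to the remainder.
  leading term 1: no divisor's leading term divides it; move -31/32 to the remainder.
  remainder 43/32y^2 - 3/8y - 31/32 ≠ 0; add h_4 = 43/32y^2 - 3/8y - 31/32 to the basis.

S(f_2,h_3): lcm = xy. S = -3x + 43/32y^2 + 117/32y - 2.
  leading term x: subtract (-9/8)·h_3 from -3x + 43/32y^2 + 117/32y - 2 → 43/32y^2 - 3/8y - 31/32
  leading term y^2: subtract (1)·h_4 from 43/32y^2 - 3/8y - 31/32 → 0
  remainder 0.

S(f_1,h_4): lcm = xy^2. S = -7/129xy + 31/43x + 5/12y^2 - 13/12y.
  leading term xy: subtract (-7/1548)·f_1 from -7/129xy + 31/43x + 5/12y^2 - 13/12y → 272/387x + 5/12y^2 - 821/774y - 91/1548
  leading term x: subtract (34/129)·h_3 from 272/387x + 5/12y^2 - 821/774y - 91/1548 → 5/12y^2 - 5/43y - 155/516
  leading term y^2: subtract (40/129)·h_4 from 5/12y^2 - 5/43y - 155/516 → 0
  remainder 0.

S(f_2,h_4): lcm = xy^2. S = -117/43xy + 31/43x + 4y^2 - 2y.
  leading term xy: subtract (-39/172)·f_1 from -117/43xy + 31/43x + 4y^2 - 2y → -8/43x + 4y^2 - 149/172y - 507/172
  leading term x: subtract (-3/43)·h_3 from -8/43x + 4y^2 - 149/172y - 507/172 → 4y^2 - 48/43y - 124/43
  leading term y^2: subtract (128/43)·h_4 from 4y^2 - 48/43y - 124/43 → 0
  remainder 0.

S(h_3,h_4): leading monomials are coprime, so the S-polynomial reduces to 0 (Buchberger's first criterion).
Every S-polynomial of the final basis reduces to 0, so we have a Gröbner basis.
Inter-reduce: drop elements whose leading term is divisible by another's, tail-reduce, and make monic.
Reduced Gröbner basis: {x - 43/32y + 11/32, y^2 - 12/43y - 31/43}.

From the last basis element, y^2 - 12/43y - 31/43 = 0, so y takes values in {-31/43, 1}. Each choice, substituted upward through the basis, yields the corresponding point(s) of the solution set.
  y = -31/43: the earlier basis element becomes x + 21/16 = 0, giving x = -21/16 — point (-21/16, -31/43).
  y = 1: the earlier basis element becomes x - 1 = 0, giving x = 1 — point (1, 1).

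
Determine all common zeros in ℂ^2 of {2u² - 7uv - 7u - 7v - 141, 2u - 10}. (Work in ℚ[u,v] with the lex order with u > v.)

Compute a lex Gröbner basis by Buchberger's algorithm.
f_1 = 2u² - 7uv - 7u - 7v - 141, LT = u².
f_2 = 2u - 10, LT = u.

S(f_1,f_2): lcm = u². S = -7/2uv + 3/2u - 7/2v - 141/2.
  reduce S modulo (f_1, f_2):
  remainder -21v - 63 ≠ 0; add h_3 = -21v - 63 to the basis.

The other S-polynomials (S(f_1,h_3), S(f_2,h_3)) all reduce to 0 modulo the current basis, so we have a Gröbner basis.
Inter-reduce: drop elements whose leading term is divisible by another's, tail-reduce, and make monic.
Reduced Gröbner basis: {u - 5, v + 3}.

Since the basis is lex-ordered, v + 3 is univariate in v. Its roots are {-3}. Back-substituting each root into the other basis elements fixes the other coordinates.
  v = -3: the earlier basis element becomes u - 5 = 0, giving u = 5 — point (5, -3).

{(5, -3)}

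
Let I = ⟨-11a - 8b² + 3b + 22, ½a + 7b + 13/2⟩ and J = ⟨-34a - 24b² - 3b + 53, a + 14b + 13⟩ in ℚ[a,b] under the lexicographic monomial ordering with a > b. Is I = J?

No, the ideals differ.

Since reduced Gröbner bases are canonical representatives of ideals under a given ordering, it suffices to compute and compare them.
Buchberger on the first generating set:
f_1 = -11a - 8b² + 3b + 22, LT = a.
f_2 = ½a + 7b + 13/2, LT = a.

S(f_1,f_2): lcm = a. S = 8/11b² - 157/11b - 15.
  leading term b²: no divisor's leading term divides it; move 8/11b² to the remainder.
  leading term b: no divisor's leading term divides it; move -157/11b to the remainder.
  leading term 1: no divisor's leading term divides it; move -15 to the remainder.
  remainder 8/11b² - 157/11b - 15 ≠ 0; add g_3 = 8/11b² - 157/11b - 15 to the basis.

S(f_1,g_3): leading monomials are coprime, so the S-polynomial reduces to 0 (Buchberger's first criterion).
S(f_2,g_3): leading monomials are coprime, so the S-polynomial reduces to 0 (Buchberger's first criterion).
Every S-polynomial of the final basis reduces to 0, so we have a Gröbner basis.
Inter-reduce: drop elements whose leading term is divisible by another's, tail-reduce, and make monic.
Reduced Gröbner basis: {a + 14b + 13, b² - 157/8b - 165/8}.

Buchberger on the second generating set:
h_1 = -34a - 24b² - 3b + 53, LT = a.
h_2 = a + 14b + 13, LT = a.

S(h_1,h_2): lcm = a. S = 12/17b² - 473/34b - 495/34.
  leading term b²: no divisor's leading term divides it; move 12/17b² to the remainder.
  leading term b: no divisor's leading term divides it; move -473/34b to the remainder.
  leading term 1: no divisor's leading term divides it; move -495/34 to the remainder.
  remainder 12/17b² - 473/34b - 495/34 ≠ 0; add k_3 = 12/17b² - 473/34b - 495/34 to the basis.

S(h_1,k_3): leading monomials are coprime, so the S-polynomial reduces to 0 (Buchberger's first criterion).
S(h_2,k_3): leading monomials are coprime, so the S-polynomial reduces to 0 (Buchberger's first criterion).
Every S-polynomial of the final basis reduces to 0, so we have a Gröbner basis.
Inter-reduce: drop elements whose leading term is divisible by another's, tail-reduce, and make monic.
Reduced Gröbner basis: {a + 14b + 13, b² - 473/24b - 165/8}.

The bases are distinct; the ideals are different.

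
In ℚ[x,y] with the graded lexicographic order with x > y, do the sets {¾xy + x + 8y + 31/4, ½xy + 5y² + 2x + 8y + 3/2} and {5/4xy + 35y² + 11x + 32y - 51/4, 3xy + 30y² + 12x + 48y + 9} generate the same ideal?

Yes, the ideals are equal.

Two ideals are equal iff their reduced Gröbner bases coincide (the reduced basis is unique for a fixed ordering).
Buchberger on the first generating set:
f_1 = ¾xy + x + 8y + 31/4, LT = xy.
f_2 = ½xy + 5y² + 2x + 8y + 3/2, LT = xy.

S(f_1,f_2): lcm = xy. S = -10y² - 8/3x - 16/3y + 22/3.
  leading term y²: no divisor's leading term divides it; move -10y² to the remainder.
  leading term x: no divisor's leading term divides it; move -8/3x to the remainder.
  leading term y: no divisor's leading term divides it; move -16/3y to the remainder.
  leading term 1: no divisor's leading term divides it; move 22/3 to the remainder.
  remainder -10y² - 8/3x - 16/3y + 22/3 ≠ 0; add g_3 = -10y² - 8/3x - 16/3y + 22/3 to the basis.

S(f_1,g_3): lcm = xy². S = -4/15x² + ⅘xy + 32/3y² + 11/15x + 31/3y.
  leading term x²: no divisor's leading term divides it; move -4/15x² to the remainder.
  leading term xy: subtract (16/15)·f_1 from ⅘xy + 32/3y² + 11/15x + 31/3y → 32/3y² - ⅓x + 9/5y - 124/15
  leading term y²: subtract (-16/15)·g_3 from 32/3y² - ⅓x + 9/5y - 124/15 → -143/45x - 35/9y - 4/9
  leading term x: no divisor's leading term divides it; move -143/45x to the remainder.
  leading term y: no divisor's leading term divides it; move -35/9y to the remainder.
  leading term 1: no divisor's leading term divides it; move -4/9 to the remainder.
  remainder -4/15x² - 143/45x - 35/9y - 4/9 ≠ 0; add g_4 = -4/15x² - 143/45x - 35/9y - 4/9 to the basis.

S(f_2,g_3): lcm = xy². S = 10y³ - 4/15x² + 52/15xy + 16y² + 11/15x + 3y.
  leading term y³: subtract (-y)·g_3 from 10y³ - 4/15x² + 52/15xy + 16y² + 11/15x + 3y → -4/15x² + ⅘xy + 32/3y² + 11/15x + 31/3y
  leading term x²: subtract (1)·g_4 from -4/15x² + ⅘xy + 32/3y² + 11/15x + 31/3y → ⅘xy + 32/3y² + 176/45x + 128/9y + 4/9
  leading term xy: subtract (16/15)·f_1 from ⅘xy + 32/3y² + 176/45x + 128/9y + 4/9 → 32/3y² + 128/45x + 256/45y - 352/45
  leading term y²: subtract (-16/15)·g_3 from 32/3y² + 128/45x + 256/45y - 352/45 → 0
  remainder 0.

S(f_1,g_4): lcm = x²y. S = 4/3x² - 5/4xy - 175/12y² + 31/3x - 5/3y.
  leading term x²: subtract (-5)·g_4 from 4/3x² - 5/4xy - 175/12y² + 31/3x - 5/3y → -5/4xy - 175/12y² - 50/9x - 190/9y - 20/9
  leading term xy: subtract (-5/3)·f_1 from -5/4xy - 175/12y² - 50/9x - 190/9y - 20/9 → -175/12y² - 35/9x - 70/9y + 385/36
  leading term y²: subtract (35/24)·g_3 from -175/12y² - 35/9x - 70/9y + 385/36 → 0
  remainder 0.

S(f_2,g_4): lcm = x²y. S = 10xy² + 4x² + 49/12xy - 175/12y² + 3x - 5/3y.
  leading term xy²: subtract (40/3y)·f_1 from 10xy² + 4x² + 49/12xy - 175/12y² + 3x - 5/3y → 4x² - 37/4xy - 485/4y² + 3x - 105y
  leading term x²: subtract (-15)·g_4 from 4x² - 37/4xy - 485/4y² + 3x - 105y → -37/4xy - 485/4y² - 134/3x - 490/3y - 20/3
  leading term xy: subtract (-37/3)·f_1 from -37/4xy - 485/4y² - 134/3x - 490/3y - 20/3 → -485/4y² - 97/3x - 194/3y + 1067/12
  leading term y²: subtract (97/8)·g_3 from -485/4y² - 97/3x - 194/3y + 1067/12 → 0
  remainder 0.

S(g_3,g_4): leading monomials are coprime, so the S-polynomial reduces to 0 (Buchberger's first criterion).
Every S-polynomial of the final basis reduces to 0, so we have a Gröbner basis.
Inter-reduce: drop elements whose leading term is divisible by another's, tail-reduce, and make monic.
Reduced Gröbner basis: {x² + 143/12x + 175/12y + 5/3, xy + 4/3x + 32/3y + 31/3, y² + 4/15x + 8/15y - 11/15}.

Buchberger on the second generating set:
h_1 = 5/4xy + 35y² + 11x + 32y - 51/4, LT = xy.
h_2 = 3xy + 30y² + 12x + 48y + 9, LT = xy.

S(h_1,h_2): lcm = xy. S = 18y² + 24/5x + 48/5y - 66/5.
  leading term y²: no divisor's leading term divides it; move 18y² to the remainder.
  leading term x: no divisor's leading term divides it; move 24/5x to the remainder.
  leading term y: no divisor's leading term divides it; move 48/5y to the remainder.
  leading term 1: no divisor's leading term divides it; move -66/5 to the remainder.
  remainder 18y² + 24/5x + 48/5y - 66/5 ≠ 0; add k_3 = 18y² + 24/5x + 48/5y - 66/5 to the basis.

S(h_1,k_3): lcm = xy². S = 28y³ - 4/15x² + 124/15xy + 128/5y² + 11/15x - 51/5y.
  leading term y³: subtract (14/9y)·k_3 from 28y³ - 4/15x² + 124/15xy + 128/5y² + 11/15x - 51/5y → -4/15x² + ⅘xy + 32/3y² + 11/15x + 31/3y
  leading term x²: no divisor's leading term divides it; move -4/15x² to the remainder.
  leading term xy: subtract (16/25)·h_1 from ⅘xy + 32/3y² + 11/15x + 31/3y → -176/15y² - 473/75x - 761/75y + 204/25
  leading term y²: subtract (-88/135)·k_3 from -176/15y² - 473/75x - 761/75y + 204/25 → -143/45x - 35/9y - 4/9
  leading term x: no divisor's leading term divides it; move -143/45x to the remainder.
  leading term y: no divisor's leading term divides it; move -35/9y to the remainder.
  leading term 1: no divisor's leading term divides it; move -4/9 to the remainder.
  remainder -4/15x² - 143/45x - 35/9y - 4/9 ≠ 0; add k_4 = -4/15x² - 143/45x - 35/9y - 4/9 to the basis.

S(h_2,k_3): lcm = xy². S = 10y³ - 4/15x² + 52/15xy + 16y² + 11/15x + 3y.
  leading term y³: subtract (5/9y)·k_3 from 10y³ - 4/15x² + 52/15xy + 16y² + 11/15x + 3y → -4/15x² + ⅘xy + 32/3y² + 11/15x + 31/3y
  leading term x²: subtract (1)·k_4 from -4/15x² + ⅘xy + 32/3y² + 11/15x + 31/3y → ⅘xy + 32/3y² + 176/45x + 128/9y + 4/9
  leading term xy: subtract (16/25)·h_1 from ⅘xy + 32/3y² + 176/45x + 128/9y + 4/9 → -176/15y² - 704/225x - 1408/225y + 1936/225
  leading term y²: subtract (-88/135)·k_3 from -176/15y² - 704/225x - 1408/225y + 1936/225 → 0
  remainder 0.

S(h_1,k_4): lcm = x²y. S = 28xy² + 44/5x² + 821/60xy - 175/12y² - 51/5x - 5/3y.
  leading term xy²: subtract (112/5y)·h_1 from 28xy² + 44/5x² + 821/60xy - 175/12y² - 51/5x - 5/3y → -784y³ + 44/5x² - 13963/60xy - 43883/60y² - 51/5x + 4259/15y
  leading term y³: subtract (-392/9y)·k_3 from -784y³ + 44/5x² - 13963/60xy - 43883/60y² - 51/5x + 4259/15y → 44/5x² - 473/20xy - 1253/4y² - 51/5x - 291y
  leading term x²: subtract (-33)·k_4 from 44/5x² - 473/20xy - 1253/4y² - 51/5x - 291y → -473/20xy - 1253/4y² - 1726/15x - 1258/3y - 44/3
  leading term xy: subtract (-473/25)·h_1 from -473/20xy - 1253/4y² - 1726/15x - 1258/3y - 44/3 → 6979/20y² + 6979/75x + 13958/75y - 76769/300
  leading term y²: subtract (6979/360)·k_3 from 6979/20y² + 6979/75x + 13958/75y - 76769/300 → 0
  remainder 0.

S(h_2,k_4): lcm = x²y. S = 10xy² + 4x² + 49/12xy - 175/12y² + 3x - 5/3y.
  leading term xy²: subtract (8y)·h_1 from 10xy² + 4x² + 49/12xy - 175/12y² + 3x - 5/3y → -280y³ + 4x² - 1007/12xy - 3247/12y² + 3x + 301/3y
  leading term y³: subtract (-140/9y)·k_3 from -280y³ + 4x² - 1007/12xy - 3247/12y² + 3x + 301/3y → 4x² - 37/4xy - 485/4y² + 3x - 105y
  leading term x²: subtract (-15)·k_4 from 4x² - 37/4xy - 485/4y² + 3x - 105y → -37/4xy - 485/4y² - 134/3x - 490/3y - 20/3
  leading term xy: subtract (-37/5)·h_1 from -37/4xy - 485/4y² - 134/3x - 490/3y - 20/3 → 551/4y² + 551/15x + 1102/15y - 6061/60
  leading term y²: subtract (551/72)·k_3 from 551/4y² + 551/15x + 1102/15y - 6061/60 → 0
  remainder 0.

S(k_3,k_4): leading monomials are coprime, so the S-polynomial reduces to 0 (Buchberger's first criterion).
Every S-polynomial of the final basis reduces to 0, so we have a Gröbner basis.
Inter-reduce: drop elements whose leading term is divisible by another's, tail-reduce, and make monic.
Reduced Gröbner basis: {x² + 143/12x + 175/12y + 5/3, xy + 4/3x + 32/3y + 31/3, y² + 4/15x + 8/15y - 11/15}.

The two bases agree; hence the ideals are identical.
The same test decides containment: I ⊆ J iff every generator of I reduces to 0 modulo a Gröbner basis of J.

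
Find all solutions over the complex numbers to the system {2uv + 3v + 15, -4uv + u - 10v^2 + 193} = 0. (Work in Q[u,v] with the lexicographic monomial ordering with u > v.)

Compute a lex Gröbner basis by Buchberger's algorithm.
f_1 = 2uv + 3v + 15, LT = uv.
f_2 = -4uv + u - 10v^2 + 193, LT = uv.

S(f_1,f_2): lcm = uv. S = 1/4u - 5/2v^2 + 3/2v + 223/4.
  leading term u: no divisor's leading term divides it; move 1/4u to the remainder.
  leading term v^2: no divisor's leading term divides it; move -5/2v^2 to the remainder.
  leading term v: no divisor's leading term divides it; move 3/2v to the remainder.
  leading term 1: no divisor's leading term divides it; move 223/4 to the remainder.
  remainder 1/4u - 5/2v^2 + 3/2v + 223/4 ≠ 0; add h_3 = 1/4u - 5/2v^2 + 3/2v + 223/4 to the basis.

S(f_1,h_3): lcm = uv. S = 10v^3 - 6v^2 - 443/2v + 15/2.
  leading term v^3: no divisor's leading term divides it; move 10v^3 to the remainder.
  leading term v^2: no divisor's leading term divides it; move -6v^2 to the remainder.
  leading term v: no divisor's leading term divides it; move -443/2v to the remainder.
  leading term 1: no divisor's leading term divides it; move 15/2 to the remainder.
  remainder 10v^3 - 6v^2 - 443/2v + 15/2 ≠ 0; add h_4 = 10v^3 - 6v^2 - 443/2v + 15/2 to the basis.

The other S-polynomials (S(f_2,h_3), S(f_1,h_4), S(f_2,h_4), S(h_3,h_4)) all reduce to 0 modulo the current basis, so we have a Gröbner basis.
Inter-reduce: drop elements whose leading term is divisible by another's, tail-reduce, and make monic.
Reduced Gröbner basis: {u - 10v^2 + 6v + 223, v^3 - 3/5v^2 - 443/20v + 3/4}.

Elimination: the polynomial v^3 - 3/5v^2 - 443/20v + 3/4 lies in the elimination ideal for v, so v ∈ {5, -11/5 + sqrt(499)/10, -sqrt(499)/10 - 11/5}. For each such v, the remaining basis elements (now univariate) give the rest of the solution.
  v = 5: the earlier basis element becomes u + 3 = 0, giving u = -3 — point (-3, 5).
  v = -11/5 + sqrt(499)/10: the earlier basis element becomes u + 223/2 + 5*sqrt(499) = 0, giving u = -5*sqrt(499) - 223/2 — point (-5*sqrt(499) - 223/2, -11/5 + sqrt(499)/10).
  v = -sqrt(499)/10 - 11/5: the earlier basis element becomes u - 5*sqrt(499) + 223/2 = 0, giving u = -223/2 + 5*sqrt(499) — point (-223/2 + 5*sqrt(499), -sqrt(499)/10 - 11/5).
Substituting each solution back into the original system confirms all equations vanish.

{(-3, 5), (-5*sqrt(499) - 223/2, -11/5 + sqrt(499)/10), (-223/2 + 5*sqrt(499), -sqrt(499)/10 - 11/5)}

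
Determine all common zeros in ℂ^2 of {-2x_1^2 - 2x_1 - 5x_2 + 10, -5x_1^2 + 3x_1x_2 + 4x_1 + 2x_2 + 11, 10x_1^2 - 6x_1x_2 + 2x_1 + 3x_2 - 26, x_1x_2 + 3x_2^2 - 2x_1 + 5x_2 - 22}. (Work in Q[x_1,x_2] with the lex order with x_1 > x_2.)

{(-1, 2)}

Compute a lex Gröbner basis by Buchberger's algorithm.
f_1 = -2x_1^2 - 2x_1 - 5x_2 + 10, LT = x_1^2.
f_2 = -5x_1^2 + 3x_1x_2 + 4x_1 + 2x_2 + 11, LT = x_1^2.
f_3 = 10x_1^2 - 6x_1x_2 + 2x_1 + 3x_2 - 26, LT = x_1^2.
f_4 = x_1x_2 - 2x_1 + 3x_2^2 + 5x_2 - 22, LT = x_1x_2.

S(f_1,f_2): lcm = x_1^2. S = 3/5x_1x_2 + 9/5x_1 + 29/10x_2 - 14/5.
  leading term x_1x_2: subtract (3/5)·f_4 from 3/5x_1x_2 + 9/5x_1 + 29/10x_2 - 14/5 → 3x_1 - 9/5x_2^2 - 1/10x_2 + 52/5
  leading term x_1: no divisor's leading term divides it; move 3x_1 to the remainder.
  leading term x_2^2: no divisor's leading term divides it; move -9/5x_2^2 to the remainder.
  leading term x_2: no divisor's leading term divides it; move -1/10x_2 to the remainder.
  leading term 1: no divisor's leading term divides it; move 52/5 to the remainder.
  remainder 3x_1 - 9/5x_2^2 - 1/10x_2 + 52/5 ≠ 0; add h_5 = 3x_1 - 9/5x_2^2 - 1/10x_2 + 52/5 to the basis.

S(f_1,f_3): lcm = x_1^2. S = 3/5x_1x_2 + 4/5x_1 + 11/5x_2 - 12/5.
  leading term x_1x_2: subtract (3/5)·f_4 from 3/5x_1x_2 + 4/5x_1 + 11/5x_2 - 12/5 → 2x_1 - 9/5x_2^2 - 4/5x_2 + 54/5
  leading term x_1: subtract (2/3)·h_5 from 2x_1 - 9/5x_2^2 - 4/5x_2 + 54/5 → -3/5x_2^2 - 11/15x_2 + 58/15
  leading term x_2^2: no divisor's leading term divides it; move -3/5x_2^2 to the remainder.
  leading term x_2: no divisor's leading term divides it; move -11/15x_2 to the remainder.
  leading term 1: no divisor's leading term divides it; move 58/15 to the remainder.
  remainder -3/5x_2^2 - 11/15x_2 + 58/15 ≠ 0; add h_6 = -3/5x_2^2 - 11/15x_2 + 58/15 to the basis.

S(f_1,f_4): lcm = x_1^2x_2. S = 2x_1^2 - 3x_1x_2^2 - 4x_1x_2 + 22x_1 + 5/2x_2^2 - 5x_2.
  leading term x_1^2: subtract (-1)·f_1 from 2x_1^2 - 3x_1x_2^2 - 4x_1x_2 + 22x_1 + 5/2x_2^2 - 5x_2 → -3x_1x_2^2 - 4x_1x_2 + 20x_1 + 5/2x_2^2 - 10x_2 + 10
  leading term x_1x_2^2: subtract (-3x_2)·f_4 from -3x_1x_2^2 - 4x_1x_2 + 20x_1 + 5/2x_2^2 - 10x_2 + 10 → -10x_1x_2 + 20x_1 + 9x_2^3 + 35/2x_2^2 - 76x_2 + 10
  leading term x_1x_2: subtract (-10)·f_4 from -10x_1x_2 + 20x_1 + 9x_2^3 + 35/2x_2^2 - 76x_2 + 10 → 9x_2^3 + 95/2x_2^2 - 26x_2 - 210
  leading term x_2^3: subtract (-15x_2)·h_6 from 9x_2^3 + 95/2x_2^2 - 26x_2 - 210 → 73/2x_2^2 + 32x_2 - 210
  leading term x_2^2: subtract (-365/6)·h_6 from 73/2x_2^2 + 32x_2 - 210 → -227/18x_2 + 227/9
  leading term x_2: no divisor's leading term divides it; move -227/18x_2 to the remainder.
  leading term 1: no divisor's leading term divides it; move 227/9 to the remainder.
  remainder -227/18x_2 + 227/9 ≠ 0; add h_7 = -227/18x_2 + 227/9 to the basis.

The other S-polynomials (S(f_2,f_3), S(f_2,f_4), S(f_3,f_4), S(f_1,h_5), S(f_2,h_5), S(f_3,h_5), S(f_4,h_5), S(f_1,h_6), S(f_2,h_6), S(f_3,h_6), S(f_4,h_6), S(h_5,h_6), S(f_1,h_7), S(f_2,h_7), S(f_3,h_7), S(f_4,h_7), S(h_5,h_7), S(h_6,h_7)) all reduce to 0 modulo the current basis, so we have a Gröbner basis.
Inter-reduce: drop elements whose leading term is divisible by another's, tail-reduce, and make monic.
Reduced Gröbner basis: {x_1 + 1, x_2 - 2}.

From the last basis element, x_2 - 2 = 0, so x_2 takes values in {2}. Each choice, substituted upward through the basis, yields the corresponding point(s) of the solution set.
  x_2 = 2: the earlier basis element becomes x_1 + 1 = 0, giving x_1 = -1 — point (-1, 2).
Substituting each solution back into the original system confirms all equations vanish.
A lex Gröbner basis triangularizes the system, enabling back-substitution.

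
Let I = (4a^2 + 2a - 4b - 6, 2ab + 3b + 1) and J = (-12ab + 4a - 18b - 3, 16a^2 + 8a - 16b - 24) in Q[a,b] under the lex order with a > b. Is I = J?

No, the ideals differ.

Since reduced Gröbner bases are canonical representatives of ideals under a given ordering, it suffices to compute and compare them.
Buchberger on the first generating set:
f_1 = 4a^2 + 2a - 4b - 6, LT = a^2.
f_2 = 2ab + 3b + 1, LT = ab.

S(f_1,f_2): lcm = a^2b. S = -ab - 1/2a - b^2 - 3/2b.
  leading term ab: subtract (-1/2)·f_2 from -ab - 1/2a - b^2 - 3/2b → -1/2a - b^2 + 1/2
  leading term a: no divisor's leading term divides it; move -1/2a to the remainder.
  leading term b^2: no divisor's leading term divides it; move -b^2 to the remainder.
  leading term 1: no divisor's leading term divides it; move 1/2 to the remainder.
  remainder -1/2a - b^2 + 1/2 ≠ 0; add g_3 = -1/2a - b^2 + 1/2 to the basis.

S(f_2,g_3): lcm = ab. S = -2b^3 + 5/2b + 1/2.
  leading term b^3: no divisor's leading term divides it; move -2b^3 to the remainder.
  leading term b: no divisor's leading term divides it; move 5/2b to the remainder.
  leading term 1: no divisor's leading term divides it; move 1/2 to the remainder.
  remainder -2b^3 + 5/2b + 1/2 ≠ 0; add g_4 = -2b^3 + 5/2b + 1/2 to the basis.

The other S-polynomials (S(f_1,g_3), S(f_1,g_4), S(f_2,g_4), S(g_3,g_4)) all reduce to 0 modulo the current basis, so we have a Gröbner basis.
Inter-reduce: drop elements whose leading term is divisible by another's, tail-reduce, and make monic.
Reduced Gröbner basis: {a + 2b^2 - 1, b^3 - 5/4b - 1/4}.

Buchberger on the second generating set:
h_1 = -12ab + 4a - 18b - 3, LT = ab.
h_2 = 16a^2 + 8a - 16b - 24, LT = a^2.

S(h_1,h_2): lcm = a^2b. S = -1/3a^2 + ab + 1/4a + b^2 + 3/2b.
  leading term a^2: subtract (-1/48)·h_2 from -1/3a^2 + ab + 1/4a + b^2 + 3/2b → ab + 5/12a + b^2 + 7/6b - 1/2
  leading term ab: subtract (-1/12)·h_1 from ab + 5/12a + b^2 + 7/6b - 1/2 → 3/4a + b^2 - 1/3b - 3/4
  leading term a: no divisor's leading term divides it; move 3/4a to the remainder.
  leading term b^2: no divisor's leading term divides it; move b^2 to the remainder.
  leading term b: no divisor's leading term divides it; move -1/3b to the remainder.
  leading term 1: no divisor's leading term divides it; move -3/4 to the remainder.
  remainder 3/4a + b^2 - 1/3b - 3/4 ≠ 0; add k_3 = 3/4a + b^2 - 1/3b - 3/4 to the basis.

S(h_1,k_3): lcm = ab. S = -1/3a - 4/3b^3 + 4/9b^2 + 5/2b + 1/4.
  leading term a: subtract (-4/9)·k_3 from -1/3a - 4/3b^3 + 4/9b^2 + 5/2b + 1/4 → -4/3b^3 + 8/9b^2 + 127/54b - 1/12
  leading term b^3: no divisor's leading term divides it; move -4/3b^3 to the remainder.
  leading term b^2: no divisor's leading term divides it; move 8/9b^2 to the remainder.
  leading term b: no divisor's leading term divides it; move 127/54b to the remainder.
  leading term 1: no divisor's leading term divides it; move -1/12 to the remainder.
  remainder -4/3b^3 + 8/9b^2 + 127/54b - 1/12 ≠ 0; add k_4 = -4/3b^3 + 8/9b^2 + 127/54b - 1/12 to the basis.

The other S-polynomials (S(h_2,k_3), S(h_1,k_4), S(h_2,k_4), S(k_3,k_4)) all reduce to 0 modulo the current basis, so we have a Gröbner basis.
Inter-reduce: drop elements whose leading term is divisible by another's, tail-reduce, and make monic.
Reduced Gröbner basis: {a + 4/3b^2 - 4/9b - 1, b^3 - 2/3b^2 - 127/72b + 1/16}.

Since the reduced bases disagree, the two ideals are not the same.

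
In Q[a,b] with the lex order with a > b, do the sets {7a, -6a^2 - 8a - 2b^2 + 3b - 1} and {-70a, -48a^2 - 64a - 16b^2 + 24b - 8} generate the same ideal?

Yes, the ideals are equal.

Two ideals are equal iff their reduced Gröbner bases coincide (the reduced basis is unique for a fixed ordering).
Buchberger on the first generating set:
f_1 = 7a, LT = a.
f_2 = -6a^2 - 8a - 2b^2 + 3b - 1, LT = a^2.

S(f_1,f_2): lcm = a^2. S = -4/3a - 1/3b^2 + 1/2b - 1/6.
  leading term a: subtract (-4/21)·f_1 from -4/3a - 1/3b^2 + 1/2b - 1/6 → -1/3b^2 + 1/2b - 1/6
  leading term b^2: no divisor's leading term divides it; move -1/3b^2 to the remainder.
  leading term b: no divisor's leading term divides it; move 1/2b to the remainder.
  leading term 1: no divisor's leading term divides it; move -1/6 to the remainder.
  remainder -1/3b^2 + 1/2b - 1/6 ≠ 0; add g_3 = -1/3b^2 + 1/2b - 1/6 to the basis.

The other S-polynomials (S(f_1,g_3), S(f_2,g_3)) all reduce to 0 modulo the current basis, so we have a Gröbner basis.
Inter-reduce: drop elements whose leading term is divisible by another's, tail-reduce, and make monic.
Reduced Gröbner basis: {a, b^2 - 3/2b + 1/2}.

Buchberger on the second generating set:
h_1 = -70a, LT = a.
h_2 = -48a^2 - 64a - 16b^2 + 24b - 8, LT = a^2.

S(h_1,h_2): lcm = a^2. S = -4/3a - 1/3b^2 + 1/2b - 1/6.
  leading term a: subtract (2/105)·h_1 from -4/3a - 1/3b^2 + 1/2b - 1/6 → -1/3b^2 + 1/2b - 1/6
  leading term b^2: no divisor's leading term divides it; move -1/3b^2 to the remainder.
  leading term b: no divisor's leading term divides it; move 1/2b to the remainder.
  leading term 1: no divisor's leading term divides it; move -1/6 to the remainder.
  remainder -1/3b^2 + 1/2b - 1/6 ≠ 0; add k_3 = -1/3b^2 + 1/2b - 1/6 to the basis.

The other S-polynomials (S(h_1,k_3), S(h_2,k_3)) all reduce to 0 modulo the current basis, so we have a Gröbner basis.
Inter-reduce: drop elements whose leading term is divisible by another's, tail-reduce, and make monic.
Reduced Gröbner basis: {a, b^2 - 3/2b + 1/2}.

Same reduced basis, so the two generating sets span the same ideal.
The choice of monomial ordering does not affect the verdict — as long as both bases are computed under the same ordering, their equality decides ideal equality.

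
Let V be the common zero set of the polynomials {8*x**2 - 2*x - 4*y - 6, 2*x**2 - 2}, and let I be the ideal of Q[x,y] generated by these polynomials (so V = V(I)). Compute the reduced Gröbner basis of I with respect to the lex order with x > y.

G = {x + 2*y - 1, y**2 - y}

This is the nonlinear analogue of row-reducing a linear system.

f_1 = 8*x**2 - 2*x - 4*y - 6, LT = x**2.
f_2 = 2*x**2 - 2, LT = x**2.

S(f_1,f_2): lcm = x**2. S = -1/4*x - 1/2*y + 1/4.
  reduce S modulo (f_1, f_2):
  remainder -1/4*x - 1/2*y + 1/4 ≠ 0; add g_3 = -1/4*x - 1/2*y + 1/4 to the basis.

S(f_1,g_3): lcm = x**2. S = -2*x*y + 3/4*x - 1/2*y - 3/4.
  reduce S modulo (f_1, f_2, g_3):
  remainder 4*y**2 - 4*y ≠ 0; add g_4 = 4*y**2 - 4*y to the basis.

The other S-polynomials (S(f_2,g_3), S(f_1,g_4), S(f_2,g_4), S(g_3,g_4)) all reduce to 0 modulo the current basis, so we have a Gröbner basis.
Inter-reduce: drop elements whose leading term is divisible by another's, tail-reduce, and make monic.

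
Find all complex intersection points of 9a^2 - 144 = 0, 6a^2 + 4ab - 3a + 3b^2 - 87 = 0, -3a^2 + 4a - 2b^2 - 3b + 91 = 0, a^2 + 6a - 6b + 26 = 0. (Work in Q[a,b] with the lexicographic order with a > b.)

Compute a lex Gröbner basis by Buchberger's algorithm.
f_1 = 9a^2 - 144, LT = a^2.
f_2 = 6a^2 + 4ab - 3a + 3b^2 - 87, LT = a^2.
f_3 = -3a^2 + 4a - 2b^2 - 3b + 91, LT = a^2.
f_4 = a^2 + 6a - 6b + 26, LT = a^2.

S(f_1,f_2): lcm = a^2. S = -2/3ab + 1/2a - 1/2b^2 - 3/2.
  leading term ab: no divisor's leading term divides it; move -2/3ab to the remainder.
  leading term a: no divisor's leading term divides it; move 1/2a to the remainder.
  leading term b^2: no divisor's leading term divides it; move -1/2b^2 to the remainder.
  leading term 1: no divisor's leading term divides it; move -3/2 to the remainder.
  remainder -2/3ab + 1/2a - 1/2b^2 - 3/2 ≠ 0; add h_5 = -2/3ab + 1/2a - 1/2b^2 - 3/2 to the basis.

S(f_1,f_3): lcm = a^2. S = 4/3a - 2/3b^2 - b + 43/3.
  leading term a: no divisor's leading term divides it; move 4/3a to the remainder.
  leading term b^2: no divisor's leading term divides it; move -2/3b^2 to the remainder.
  leading term b: no divisor's leading term divides it; move -b to the remainder.
  leading term 1: no divisor's leading term divides it; move 43/3 to the remainder.
  remainder 4/3a - 2/3b^2 - b + 43/3 ≠ 0; add h_6 = 4/3a - 2/3b^2 - b + 43/3 to the basis.

S(f_1,f_4): lcm = a^2. S = -6a + 6b - 42.
  leading term a: subtract (-9/2)·h_6 from -6a + 6b - 42 → -3b^2 + 3/2b + 45/2
  leading term b^2: no divisor's leading term divides it; move -3b^2 to the remainder.
  leading term b: no divisor's leading term divides it; move 3/2b to the remainder.
  leading term 1: no divisor's leading term divides it; move 45/2 to the remainder.
  remainder -3b^2 + 3/2b + 45/2 ≠ 0; add h_7 = -3b^2 + 3/2b + 45/2 to the basis.

S(f_1,h_5): lcm = a^2b. S = 3/4a^2 - 3/4ab^2 - 9/4a - 16b.
  leading term a^2: subtract (1/12)·f_1 from 3/4a^2 - 3/4ab^2 - 9/4a - 16b → -3/4ab^2 - 9/4a - 16b + 12
  leading term ab^2: subtract (9/8b)·h_5 from -3/4ab^2 - 9/4a - 16b + 12 → -9/16ab - 9/4a + 9/16b^3 - 229/16b + 12
  leading term ab: subtract (27/32)·h_5 from -9/16ab - 9/4a + 9/16b^3 - 229/16b + 12 → -171/64a + 9/16b^3 + 27/64b^2 - 229/16b + 849/64
  leading term a: subtract (-513/256)·h_6 from -171/64a + 9/16b^3 + 27/64b^2 - 229/16b + 849/64 → 9/16b^3 - 117/128b^2 - 4177/256b + 10749/256
  leading term b^3: subtract (-3/16b)·h_7 from 9/16b^3 - 117/128b^2 - 4177/256b + 10749/256 → -81/128b^2 - 3097/256b + 10749/256
  leading term b^2: subtract (27/128)·h_7 from -81/128b^2 - 3097/256b + 10749/256 → -1589/128b + 4767/128
  leading term b: no divisor's leading term divides it; move -1589/128b to the remainder.
  leading term 1: no divisor's leading term divides it; move 4767/128 to the remainder.
  remainder -1589/128b + 4767/128 ≠ 0; add h_8 = -1589/128b + 4767/128 to the basis.

The other S-polynomials (S(f_2,f_3), S(f_2,f_4), S(f_3,f_4), S(f_2,h_5), S(f_3,h_5), S(f_4,h_5), S(f_1,h_6), S(f_2,h_6), S(f_3,h_6), S(f_4,h_6), S(h_5,h_6), S(f_1,h_7), S(f_2,h_7), S(f_3,h_7), S(f_4,h_7), S(h_5,h_7), S(h_6,h_7), S(f_1,h_8), S(f_2,h_8), S(f_3,h_8), S(f_4,h_8), S(h_5,h_8), S(h_6,h_8), S(h_7,h_8)) all reduce to 0 modulo the current basis, so we have a Gröbner basis.
Inter-reduce: drop elements whose leading term is divisible by another's, tail-reduce, and make monic.
Reduced Gröbner basis: {a + 4, b - 3}.

From the last basis element, b - 3 = 0, so b takes values in {3}. Each choice, substituted upward through the basis, yields the corresponding point(s) of the solution set.
  b = 3: the earlier basis element becomes a + 4 = 0, giving a = -4 — point (-4, 3).
Substituting each solution back into the original system confirms all equations vanish.
This is the nonlinear analogue of row-reducing a linear system.

{(-4, 3)}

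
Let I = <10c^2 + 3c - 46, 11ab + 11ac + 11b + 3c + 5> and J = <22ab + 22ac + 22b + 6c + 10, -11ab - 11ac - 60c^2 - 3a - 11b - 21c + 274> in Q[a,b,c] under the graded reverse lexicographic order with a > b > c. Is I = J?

No, the ideals differ.

Two ideals are equal iff their reduced Gröbner bases coincide (the reduced basis is unique for a fixed ordering).
Buchberger on the first generating set:
f_1 = 10c^2 + 3c - 46, LT = c^2.
f_2 = 11ab + 11ac + 11b + 3c + 5, LT = ab.

The S-polynomials (S(f_1,f_2)) all reduce to 0 modulo the current basis, so we have a Gröbner basis.
Inter-reduce: drop elements whose leading term is divisible by another's, tail-reduce, and make monic.
Reduced Gröbner basis: {ab + ac + b + 3/11c + 5/11, c^2 + 3/10c - 23/5}.

Buchberger on the second generating set:
h_1 = 22ab + 22ac + 22b + 6c + 10, LT = ab.
h_2 = -11ab - 11ac - 60c^2 - 3a - 11b - 21c + 274, LT = ab.

S(h_1,h_2): lcm = ab. S = -60/11c^2 - 3/11a - 18/11c + 279/11.
  leading term c^2: no divisor's leading term divides it; move -60/11c^2 to the remainder.
  leading term a: no divisor's leading term divides it; move -3/11a to the remainder.
  leading term c: no divisor's leading term divides it; move -18/11c to the remainder.
  leading term 1: no divisor's leading term divides it; move 279/11 to the remainder.
  remainder -60/11c^2 - 3/11a - 18/11c + 279/11 ≠ 0; add k_3 = -60/11c^2 - 3/11a - 18/11c + 279/11 to the basis.

The other S-polynomials (S(h_1,k_3), S(h_2,k_3)) all reduce to 0 modulo the current basis, so we have a Gröbner basis.
Inter-reduce: drop elements whose leading term is divisible by another's, tail-reduce, and make monic.
Reduced Gröbner basis: {ab + ac + b + 3/11c + 5/11, c^2 + 1/20a + 3/10c - 93/20}.

These differ, so the ideals are not equal.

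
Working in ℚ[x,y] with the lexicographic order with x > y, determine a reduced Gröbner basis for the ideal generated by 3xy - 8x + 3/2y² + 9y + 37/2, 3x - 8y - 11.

f_1 = 3xy - 8x + 3/2y² + 9y + 37/2, LT = xy.
f_2 = 3x - 8y - 11, LT = x.

S(f_1,f_2): lcm = xy. S = -8/3x + 19/6y² + 20/3y + 37/6.
  reduce S modulo (f_1, f_2):
  remainder 19/6y² - 4/9y - 65/18 ≠ 0; add g_3 = 19/6y² - 4/9y - 65/18 to the basis.

The other S-polynomials (S(f_1,g_3), S(f_2,g_3)) all reduce to 0 modulo the current basis, so we have a Gröbner basis.
Inter-reduce: drop elements whose leading term is divisible by another's, tail-reduce, and make monic.

G = {x - 8/3y - 11/3, y² - 8/57y - 65/57}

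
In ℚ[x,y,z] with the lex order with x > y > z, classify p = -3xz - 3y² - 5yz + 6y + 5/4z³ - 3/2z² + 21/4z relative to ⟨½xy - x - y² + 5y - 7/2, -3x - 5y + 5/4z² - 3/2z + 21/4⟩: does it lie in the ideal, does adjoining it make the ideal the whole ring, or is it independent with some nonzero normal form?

-3xz - 3y² - 5yz + 6y + 5/4z³ - 3/2z² + 21/4z is independent of I; its normal form modulo I is -15/44yz² + 9/22yz - 279/44y + 15/22z² - 9/11z + 189/22.

First compute the reduced Gröbner basis of I by Buchberger's algorithm.
f_1 = ½xy - x - y² + 5y - 7/2, LT = xy.
f_2 = -3x - 5y + 5/4z² - 3/2z + 21/4, LT = x.

S(f_1,f_2): lcm = xy. S = -2x - 11/3y² + 5/12yz² - ½yz + 47/4y - 7.
  leading term x: subtract (⅔)·f_2 from -2x - 11/3y² + 5/12yz² - ½yz + 47/4y - 7 → -11/3y² + 5/12yz² - ½yz + 181/12y - ⅚z² + z - 21/2
  leading term y²: no divisor's leading term divides it; move -11/3y² to the remainder.
  leading term yz²: no divisor's leading term divides it; move 5/12yz² to the remainder.
  leading term yz: no divisor's leading term divides it; move -½yz to the remainder.
  leading term y: no divisor's leading term divides it; move 181/12y to the remainder.
  leading term z²: no divisor's leading term divides it; move -⅚z² to the remainder.
  leading term z: no divisor's leading term divides it; move z to the remainder.
  leading term 1: no divisor's leading term divides it; move -21/2 to the remainder.
  remainder -11/3y² + 5/12yz² - ½yz + 181/12y - ⅚z² + z - 21/2 ≠ 0; add h_3 = -11/3y² + 5/12yz² - ½yz + 181/12y - ⅚z² + z - 21/2 to the basis.

The other S-polynomials (S(f_1,h_3), S(f_2,h_3)) all reduce to 0 modulo the current basis, so we have a Gröbner basis.
Inter-reduce: drop elements whose leading term is divisible by another's, tail-reduce, and make monic.
Reduced Gröbner basis: {x + 5/3y - 5/12z² + ½z - 7/4, y² - 5/44yz² + 3/22yz - 181/44y + 5/22z² - 3/11z + 63/22}.
Label its elements g_1 = x + 5/3y - 5/12z² + ½z - 7/4, g_2 = y² - 5/44yz² + 3/22yz - 181/44y + 5/22z² - 3/11z + 63/22.

Reduce p = -3xz - 3y² - 5yz + 6y + 5/4z³ - 3/2z² + 21/4z modulo G:
  leading term xz: subtract (-3z)·g_1 from -3xz - 3y² - 5yz + 6y + 5/4z³ - 3/2z² + 21/4z → -3y² + 6y
  leading term y²: subtract (-3)·g_2 from -3y² + 6y → -15/44yz² + 9/22yz - 279/44y + 15/22z² - 9/11z + 189/22
  leading term yz²: no divisor's leading term divides it; move -15/44yz² to the remainder.
  leading term yz: no divisor's leading term divides it; move 9/22yz to the remainder.
  leading term y: no divisor's leading term divides it; move -279/44y to the remainder.
  leading term z²: no divisor's leading term divides it; move 15/22z² to the remainder.
  leading term z: no divisor's leading term divides it; move -9/11z to the remainder.
  leading term 1: no divisor's leading term divides it; move 189/22 to the remainder.
  normal form = -15/44yz² + 9/22yz - 279/44y + 15/22z² - 9/11z + 189/22.
The normal form is nonzero, so p ∉ I. Since p minus its normal form lies in I, I + (p) = I + (r) where r = -15/44yz² + 9/22yz - 279/44y + 15/22z² - 9/11z + 189/22; decide whether this ideal is the whole ring.
Run Buchberger on G together with r (pairs among the g_i already reduce to 0 since G is a Gröbner basis):
g_1 = x + 5/3y - 5/12z² + ½z - 7/4, LT = x.
g_2 = y² - 5/44yz² + 3/22yz - 181/44y + 5/22z² - 3/11z + 63/22, LT = y².
r = -15/44yz² + 9/22yz - 279/44y + 15/22z² - 9/11z + 189/22, LT = yz².

S(g_2,r): lcm = y²z². S = 6/5y²z - 93/5y² - 5/44yz⁴ + 3/22yz³ - 93/44yz² - 12/5yz + 126/5y + 5/22z⁴ - 3/11z³ + 63/22z².
  leading term y²z: subtract (6/5z)·g_2 from 6/5y²z - 93/5y² - 5/44yz⁴ + 3/22yz³ - 93/44yz² - 12/5yz + 126/5y + 5/22z⁴ - 3/11z³ + 63/22z² → -93/5y² - 5/44yz⁴ + 3/11yz³ - 501/220yz² + 279/110yz + 126/5y + 5/22z⁴ - 6/11z³ + 351/110z² - 189/55z
  leading term y²: subtract (-93/5)·g_2 from -93/5y² - 5/44yz⁴ + 3/11yz³ - 501/220yz² + 279/110yz + 126/5y + 5/22z⁴ - 6/11z³ + 351/110z² - 189/55z → -5/44yz⁴ + 3/11yz³ - 483/110yz² + 279/55yz - 11289/220y + 5/22z⁴ - 6/11z³ + 408/55z² - 468/55z + 5859/110
  leading term yz⁴: subtract (⅓z²)·r from -5/44yz⁴ + 3/11yz³ - 483/110yz² + 279/55yz - 11289/220y + 5/22z⁴ - 6/11z³ + 408/55z² - 468/55z + 5859/110 → 3/22yz³ - 501/220yz² + 279/55yz - 11289/220y - 3/11z³ + 501/110z² - 468/55z + 5859/110
  leading term yz³: subtract (-⅖z)·r from 3/22yz³ - 501/220yz² + 279/55yz - 11289/220y - 3/11z³ + 501/110z² - 468/55z + 5859/110 → -93/44yz² + 279/110yz - 11289/220y + 93/22z² - 279/55z + 5859/110
  leading term yz²: subtract (31/5)·r from -93/44yz² + 279/110yz - 11289/220y + 93/22z² - 279/55z + 5859/110 → -12y
  leading term y: no divisor's leading term divides it; move -12y to the remainder.
  remainder -12y ≠ 0; add m_4 = -12y to the basis.

S(r,m_4): lcm = yz². S = -6/5yz + 93/5y - 2z² + 12/5z - 126/5.
  leading term yz: subtract (1/10z)·m_4 from -6/5yz + 93/5y - 2z² + 12/5z - 126/5 → 93/5y - 2z² + 12/5z - 126/5
  leading term y: subtract (-31/20)·m_4 from 93/5y - 2z² + 12/5z - 126/5 → -2z² + 12/5z - 126/5
  leading term z²: no divisor's leading term divides it; move -2z² to the remainder.
  leading term z: no divisor's leading term divides it; move 12/5z to the remainder.
  leading term 1: no divisor's leading term divides it; move -126/5 to the remainder.
  remainder -2z² + 12/5z - 126/5 ≠ 0; add m_5 = -2z² + 12/5z - 126/5 to the basis.

The other S-polynomials (S(g_1,g_2), S(g_1,r), S(g_1,m_4), S(g_2,m_4), S(g_1,m_5), S(g_2,m_5), S(r,m_5), S(m_4,m_5)) all reduce to 0 modulo the current basis, so we have a Gröbner basis.
Inter-reduce: drop elements whose leading term is divisible by another's, tail-reduce, and make monic.
Reduced Gröbner basis: {x + 7/2, y, z² - 6/5z + 63/5}.
The reduced Gröbner basis of I + (p) is {x + 7/2, y, z² - 6/5z + 63/5} ≠ {1}, a proper ideal, so the enlarged system stays consistent: p is independent of I, with normal form -15/44yz² + 9/22yz - 279/44y + 15/22z² - 9/11z + 189/22.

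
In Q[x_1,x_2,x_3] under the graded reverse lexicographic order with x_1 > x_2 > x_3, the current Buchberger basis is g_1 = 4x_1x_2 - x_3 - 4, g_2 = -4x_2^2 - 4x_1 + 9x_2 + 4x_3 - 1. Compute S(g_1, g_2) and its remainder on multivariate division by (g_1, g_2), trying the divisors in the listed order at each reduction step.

S(g_1, g_2) = -x_1^2 + 9/4x_1x_2 + x_1x_3 - 1/4x_2x_3 - 1/4x_1 - x_2; remainder on division = -x_1^2 + x_1x_3 - 1/4x_2x_3 - 1/4x_1 - x_2 + 9/16x_3 + 9/4.

lcm(LM(g_1), LM(g_2)) = x_1x_2^2.
S = (lcm/LT(g_1))·g_1 − (lcm/LT(g_2))·g_2 = -x_1^2 + 9/4x_1x_2 + x_1x_3 - 1/4x_2x_3 - 1/4x_1 - x_2.
Reduce S modulo (g_1, g_2) in that order:
  leading term x_1^2: no divisor's leading term divides it; move -x_1^2 to the remainder.
  leading term x_1x_2: subtract (9/16)·g_1 from 9/4x_1x_2 + x_1x_3 - 1/4x_2x_3 - 1/4x_1 - x_2 → x_1x_3 - 1/4x_2x_3 - 1/4x_1 - x_2 + 9/16x_3 + 9/4
  leading term x_1x_3: no divisor's leading term divides it; move x_1x_3 to the remainder.
  leading term x_2x_3: no divisor's leading term divides it; move -1/4x_2x_3 to the remainder.
  leading term x_1: no divisor's leading term divides it; move -1/4x_1 to the remainder.
  leading term x_2: no divisor's leading term divides it; move -x_2 to the remainder.
  leading term x_3: no divisor's leading term divides it; move 9/16x_3 to the remainder.
  leading term 1: no divisor's leading term divides it; move 9/4 to the remainder.
The remainder -x_1^2 + x_1x_3 - 1/4x_2x_3 - 1/4x_1 - x_2 + 9/16x_3 + 9/4 is nonzero, so it would be added as the next basis element.
An S-polynomial is built so that the two leading terms cancel; whether anything survives reduction is exactly the Gröbner-basis criterion.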